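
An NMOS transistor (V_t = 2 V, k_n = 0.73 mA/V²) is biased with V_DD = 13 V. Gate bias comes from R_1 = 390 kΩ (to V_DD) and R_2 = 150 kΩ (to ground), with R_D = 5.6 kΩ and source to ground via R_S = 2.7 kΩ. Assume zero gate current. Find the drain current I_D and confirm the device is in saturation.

I_D ≈ 0.28 mA

V_G = V_DD·R_2/(R_1+R_2) = 13×150/540 = 3.61 V.
Assume saturation: I_D = (k_n/2)(V_GS − V_t)² with V_GS = V_G − I_D·R_S = 3.61 − 2.7·I_D.
Substituting gives 2.66·I_D² − 4.18·I_D + 0.947 = 0, with roots I_D = 0.275 or 1.29 mA.
The root I_D = 1.29 mA gives V_GS = 0.117 V ≤ V_t, so take I_D = 0.275 mA.
Then V_GS = 2.87 V and V_DS = V_DD − I_D(R_D+R_S) = 13 − 0.275×8.3 = 10.7 V.
Saturation requires V_DS ≥ V_GS − V_t = 0.868 V; 10.7 ≥ 0.868 ✓.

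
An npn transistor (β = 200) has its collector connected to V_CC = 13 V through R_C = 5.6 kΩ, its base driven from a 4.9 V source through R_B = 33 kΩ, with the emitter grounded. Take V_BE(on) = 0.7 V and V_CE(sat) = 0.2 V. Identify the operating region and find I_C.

saturation; I_C ≈ 2.3 mA

Assume active: I_B = (4.9 − 0.7)/33 = 0.127 mA, giving I_C = β·I_B = 25.5 mA.
But then V_CE = 13 − 25.5×5.6 = -130 V < V_CE(sat) = 0.2 V — impossible in the active region.
So the transistor is saturated. With V_CE = 0.2 V, I_C = (V_CC − 0.2)/R_C = 12.8/5.6 = 2.29 mA.
Check: β·I_B = 25.5 mA > I_C = 2.29 mA, confirming saturation.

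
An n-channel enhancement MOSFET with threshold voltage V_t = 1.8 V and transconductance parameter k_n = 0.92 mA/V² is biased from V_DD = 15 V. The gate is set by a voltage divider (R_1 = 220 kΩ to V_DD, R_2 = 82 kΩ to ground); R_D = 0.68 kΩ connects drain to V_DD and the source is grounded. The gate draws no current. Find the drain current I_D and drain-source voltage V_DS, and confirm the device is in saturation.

V_G = V_DD·R_2/(R_1+R_2) = 15×82/302 = 4.07 V. With the source grounded, V_GS = V_G = 4.07 V.
Assume saturation: I_D = (k_n/2)(V_GS − V_t)² = (0.92/2)×(4.07 − 1.8)² = 0.46×2.27² = 2.38 mA.
V_DS = V_DD − I_D·R_D = 15 − 2.38×0.68 = 13.4 V.
Saturation requires V_DS ≥ V_GS − V_t = 2.27 V; 13.4 ≥ 2.27 ✓.

I_D ≈ 2.4 mA, V_DS ≈ 13 V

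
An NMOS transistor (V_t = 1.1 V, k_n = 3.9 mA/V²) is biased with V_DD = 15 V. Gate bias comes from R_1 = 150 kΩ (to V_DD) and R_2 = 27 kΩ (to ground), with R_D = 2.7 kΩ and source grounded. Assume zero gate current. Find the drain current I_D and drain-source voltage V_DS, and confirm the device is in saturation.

V_G = V_DD·R_2/(R_1+R_2) = 15×27/177 = 2.29 V. With the source grounded, V_GS = V_G = 2.29 V.
Assume saturation: I_D = (k_n/2)(V_GS − V_t)² = (3.9/2)×(2.29 − 1.1)² = 1.95×1.19² = 2.75 mA.
V_DS = V_DD − I_D·R_D = 15 − 2.75×2.7 = 7.57 V.
Saturation requires V_DS ≥ V_GS − V_t = 1.19 V; 7.57 ≥ 1.19 ✓.

I_D ≈ 2.8 mA, V_DS ≈ 7.6 V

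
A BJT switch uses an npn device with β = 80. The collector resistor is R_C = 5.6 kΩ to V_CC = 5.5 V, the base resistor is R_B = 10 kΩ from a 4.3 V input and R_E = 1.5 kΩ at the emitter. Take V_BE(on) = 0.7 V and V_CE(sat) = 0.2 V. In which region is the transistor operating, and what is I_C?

Assume active: I_B = (4.3 − 0.7)/(10 + 81×1.5) = 0.0274 mA, I_C = β·I_B = 2.19 mA.
Then V_CE = 5.5 − 2.19×5.6 − 2.22×1.5 = -10.1 V < 0.2 V — the active assumption fails.
Re-solve with V_CE = 0.2 V. KCL at the emitter: V_E/R_E = (V_BB−0.7−V_E)/R_B + (V_CC−0.2−V_E)/R_C, giving V_E = 1.38 V.
I_C = (V_CC − 0.2 − V_E)/R_C = (5.3 − 1.38)/5.6 = 0.7 mA.
Check: I_B = (3.6 − 1.38)/10 = 0.222 mA, and β·I_B = 17.7 mA > I_C, confirming saturation.

saturation; I_C ≈ 0.7 mA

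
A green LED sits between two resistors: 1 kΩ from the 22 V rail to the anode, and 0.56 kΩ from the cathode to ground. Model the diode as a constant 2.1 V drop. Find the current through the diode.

I ≈ 13 mA

The two resistors are in series with the diode, so KVL gives 22 = I·1 + 2.1 + I·0.56.
I = (22 − 2.1) / (1 + 0.56) kΩ = 19.9 / 1.56 = 12.8 mA.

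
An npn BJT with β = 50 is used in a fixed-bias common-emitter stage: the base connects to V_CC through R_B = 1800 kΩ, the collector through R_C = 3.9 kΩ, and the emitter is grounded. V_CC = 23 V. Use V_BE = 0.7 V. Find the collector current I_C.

Base loop: V_CC = I_B·R_B + V_BE, so I_B = (23 − 0.7)/1800 kΩ = 0.0124 mA.
In the active region I_C = β·I_B = 50 × 0.0124 = 0.619 mA.
Collector loop: V_CE = V_CC − I_C·R_C = 23 − 0.619×3.9 = 20.6 V.
Since V_CE = 20.6 V > V_CE(sat) ≈ 0.2 V, the transistor is in the active region as assumed.

I_C ≈ 0.62 mA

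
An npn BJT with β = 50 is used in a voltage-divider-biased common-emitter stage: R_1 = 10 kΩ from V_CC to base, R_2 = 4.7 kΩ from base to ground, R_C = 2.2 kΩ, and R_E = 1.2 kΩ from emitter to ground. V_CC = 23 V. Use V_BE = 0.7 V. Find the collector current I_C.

Thevenize the base divider: V_Th = V_CC·R_2/(R_1+R_2) = 23×4.7/14.7 = 7.35 V, R_Th = R_1‖R_2 = 3.2 kΩ.
Base-emitter loop: V_Th = I_B·R_Th + V_BE + (β+1)I_B·R_E, so I_B = (7.35 − 0.7) / (3.2 + 51×1.2) = 0.103 mA.
I_C = β·I_B = 50×0.103 = 5.17 mA, and I_E = (β+1)I_B = 5.27 mA.
V_CE = V_CC − I_C·R_C − I_E·R_E = 23 − 5.17×2.2 − 5.27×1.2 = 5.31 V.
V_CE = 5.31 V > 0.2 V confirms active-region operation.

I_C ≈ 5.2 mA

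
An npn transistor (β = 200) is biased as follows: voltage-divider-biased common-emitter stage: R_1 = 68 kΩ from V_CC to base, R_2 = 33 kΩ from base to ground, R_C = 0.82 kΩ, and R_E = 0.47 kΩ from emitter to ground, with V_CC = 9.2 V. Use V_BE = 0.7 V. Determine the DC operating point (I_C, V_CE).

I_C ≈ 4 mA, V_CE ≈ 4.1 V

Thevenize the base divider: V_Th = V_CC·R_2/(R_1+R_2) = 9.2×33/101 = 3.01 V, R_Th = R_1‖R_2 = 22.2 kΩ.
Base-emitter loop: V_Th = I_B·R_Th + V_BE + (β+1)I_B·R_E, so I_B = (3.01 − 0.7) / (22.2 + 201×0.47) = 0.0198 mA.
I_C = β·I_B = 200×0.0198 = 3.95 mA, and I_E = (β+1)I_B = 3.97 mA.
V_CE = V_CC − I_C·R_C − I_E·R_E = 9.2 − 3.95×0.82 − 3.97×0.47 = 4.09 V.
V_CE = 4.09 V > 0.2 V confirms active-region operation.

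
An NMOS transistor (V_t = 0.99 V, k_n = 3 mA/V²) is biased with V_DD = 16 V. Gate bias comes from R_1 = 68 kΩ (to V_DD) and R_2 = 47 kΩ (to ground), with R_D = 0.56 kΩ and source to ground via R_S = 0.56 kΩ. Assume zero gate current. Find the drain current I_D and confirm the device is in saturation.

I_D ≈ 6.3 mA

V_G = V_DD·R_2/(R_1+R_2) = 16×47/115 = 6.54 V.
Assume saturation: I_D = (k_n/2)(V_GS − V_t)² with V_GS = V_G − I_D·R_S = 6.54 − 0.56·I_D.
Substituting gives 0.47·I_D² − 10.3·I_D + 46.2 = 0, with roots I_D = 6.26 or 15.7 mA.
The root I_D = 15.7 mA gives V_GS = -2.24 V ≤ V_t, so take I_D = 6.26 mA.
Then V_GS = 3.03 V and V_DS = V_DD − I_D(R_D+R_S) = 16 − 6.26×1.12 = 8.99 V.
Saturation requires V_DS ≥ V_GS − V_t = 2.04 V; 8.99 ≥ 2.04 ✓.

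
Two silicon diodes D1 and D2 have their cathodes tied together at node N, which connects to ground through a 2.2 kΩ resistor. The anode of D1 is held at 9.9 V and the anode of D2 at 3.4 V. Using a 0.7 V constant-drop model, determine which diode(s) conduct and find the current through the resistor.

Assume both conduct. Then node N would need to be at both 9.9−0.7 = 9.2 V and 3.4−0.7 = 2.7 V, which is impossible.
Assume only D1 conducts: V_N = 9.9 − 0.7 = 9.2 V, so I_R = 9.2/2.2 = 4.18 mA.
Check D2: its anode-to-cathode voltage is 3.4 − 9.2 = -5.8 V < 0.7 V, so it is off. The assumption is consistent.

Only D1 conducts; I_R ≈ 4.2 mA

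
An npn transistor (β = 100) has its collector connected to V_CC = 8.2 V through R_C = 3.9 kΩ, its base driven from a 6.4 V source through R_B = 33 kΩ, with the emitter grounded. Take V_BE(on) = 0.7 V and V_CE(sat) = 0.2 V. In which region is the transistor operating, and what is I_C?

saturation; I_C ≈ 2.1 mA

Assume active: I_B = (6.4 − 0.7)/33 = 0.173 mA, giving I_C = β·I_B = 17.3 mA.
But then V_CE = 8.2 − 17.3×3.9 = -59.2 V < V_CE(sat) = 0.2 V — impossible in the active region.
So the transistor is saturated. With V_CE = 0.2 V, I_C = (V_CC − 0.2)/R_C = 8/3.9 = 2.05 mA.
Check: β·I_B = 17.3 mA > I_C = 2.05 mA, confirming saturation.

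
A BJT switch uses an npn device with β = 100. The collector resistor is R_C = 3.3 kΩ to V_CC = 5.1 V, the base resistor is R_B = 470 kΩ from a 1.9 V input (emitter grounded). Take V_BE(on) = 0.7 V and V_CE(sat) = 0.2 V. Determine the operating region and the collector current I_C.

Assume active. Base-emitter loop: I_B = (V_BB − V_BE)/R_B = (1.9 − 0.7)/470 = 0.00255 mA.
I_C = β·I_B = 100×0.00255 = 0.255 mA.
V_CE = V_CC − I_C·R_C = 5.1 − 0.255×3.3 = 4.26 V > V_CE(sat), so the active-region assumption holds.

active; I_C ≈ 0.26 mA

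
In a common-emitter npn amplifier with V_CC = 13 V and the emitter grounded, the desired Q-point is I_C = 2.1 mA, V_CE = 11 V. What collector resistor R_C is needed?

Collector loop: V_CC = I_C·R_C + V_CE.
R_C = (V_CC − V_CE)/I_C = (13 − 11)/2.1 = 0.952 kΩ.

R_C ≈ 0.95 kΩ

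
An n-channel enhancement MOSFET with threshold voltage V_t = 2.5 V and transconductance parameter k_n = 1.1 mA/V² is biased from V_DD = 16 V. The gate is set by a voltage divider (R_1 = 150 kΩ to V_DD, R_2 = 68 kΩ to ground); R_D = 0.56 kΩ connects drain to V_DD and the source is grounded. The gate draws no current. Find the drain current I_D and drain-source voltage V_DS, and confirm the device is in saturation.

V_G = V_DD·R_2/(R_1+R_2) = 16×68/218 = 4.99 V. With the source grounded, V_GS = V_G = 4.99 V.
Assume saturation: I_D = (k_n/2)(V_GS − V_t)² = (1.1/2)×(4.99 − 2.5)² = 0.55×2.49² = 3.41 mA.
V_DS = V_DD − I_D·R_D = 16 − 3.41×0.56 = 14.1 V.
Saturation requires V_DS ≥ V_GS − V_t = 2.49 V; 14.1 ≥ 2.49 ✓.

I_D ≈ 3.4 mA, V_DS ≈ 14 V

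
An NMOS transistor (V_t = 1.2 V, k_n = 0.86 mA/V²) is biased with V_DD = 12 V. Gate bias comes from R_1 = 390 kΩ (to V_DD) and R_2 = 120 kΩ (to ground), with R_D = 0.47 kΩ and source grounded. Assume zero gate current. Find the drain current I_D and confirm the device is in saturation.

I_D ≈ 1.1 mA

V_G = V_DD·R_2/(R_1+R_2) = 12×120/510 = 2.82 V. With the source grounded, V_GS = V_G = 2.82 V.
Assume saturation: I_D = (k_n/2)(V_GS − V_t)² = (0.86/2)×(2.82 − 1.2)² = 0.43×1.62² = 1.13 mA.
V_DS = V_DD − I_D·R_D = 12 − 1.13×0.47 = 11.5 V.
Saturation requires V_DS ≥ V_GS − V_t = 1.62 V; 11.5 ≥ 1.62 ✓.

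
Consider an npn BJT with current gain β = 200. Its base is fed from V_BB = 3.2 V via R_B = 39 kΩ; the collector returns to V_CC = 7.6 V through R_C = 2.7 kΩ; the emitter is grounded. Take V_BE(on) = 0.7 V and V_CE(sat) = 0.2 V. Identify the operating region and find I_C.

saturation; I_C ≈ 2.7 mA

Assume active: I_B = (3.2 − 0.7)/39 = 0.0641 mA, giving I_C = β·I_B = 12.8 mA.
But then V_CE = 7.6 − 12.8×2.7 = -27 V < V_CE(sat) = 0.2 V — impossible in the active region.
So the transistor is saturated. With V_CE = 0.2 V, I_C = (V_CC − 0.2)/R_C = 7.4/2.7 = 2.74 mA.
Check: β·I_B = 12.8 mA > I_C = 2.74 mA, confirming saturation.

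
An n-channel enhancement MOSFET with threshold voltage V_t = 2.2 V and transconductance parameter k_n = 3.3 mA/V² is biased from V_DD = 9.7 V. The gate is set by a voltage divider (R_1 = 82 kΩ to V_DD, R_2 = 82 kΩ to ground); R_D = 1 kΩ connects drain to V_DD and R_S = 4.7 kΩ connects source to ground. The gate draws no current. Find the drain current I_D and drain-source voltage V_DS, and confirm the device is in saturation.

I_D ≈ 0.45 mA, V_DS ≈ 7.1 V

V_G = V_DD·R_2/(R_1+R_2) = 9.7×82/164 = 4.85 V.
Assume saturation: I_D = (k_n/2)(V_GS − V_t)² with V_GS = V_G − I_D·R_S = 4.85 − 4.7·I_D.
Substituting gives 36.4·I_D² − 42.1·I_D + 11.6 = 0, with roots I_D = 0.452 or 0.703 mA.
The root I_D = 0.703 mA gives V_GS = 1.55 V ≤ V_t, so take I_D = 0.452 mA.
Then V_GS = 2.72 V and V_DS = V_DD − I_D(R_D+R_S) = 9.7 − 0.452×5.7 = 7.12 V.
Saturation requires V_DS ≥ V_GS − V_t = 0.524 V; 7.12 ≥ 0.524 ✓.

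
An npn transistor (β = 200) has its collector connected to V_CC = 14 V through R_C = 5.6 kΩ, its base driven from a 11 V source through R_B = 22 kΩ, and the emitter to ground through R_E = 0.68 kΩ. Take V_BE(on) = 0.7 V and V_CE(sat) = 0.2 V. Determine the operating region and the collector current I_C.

Assume active: I_B = (11 − 0.7)/(22 + 201×0.68) = 0.0649 mA, I_C = β·I_B = 13 mA.
Then V_CE = 14 − 13×5.6 − 13×0.68 = -67.6 V < 0.2 V — the active assumption fails.
Re-solve with V_CE = 0.2 V. KCL at the emitter: V_E/R_E = (V_BB−0.7−V_E)/R_B + (V_CC−0.2−V_E)/R_C, giving V_E = 1.73 V.
I_C = (V_CC − 0.2 − V_E)/R_C = (13.8 − 1.73)/5.6 = 2.16 mA.
Check: I_B = (10.3 − 1.73)/22 = 0.39 mA, and β·I_B = 77.9 mA > I_C, confirming saturation.

saturation; I_C ≈ 2.2 mA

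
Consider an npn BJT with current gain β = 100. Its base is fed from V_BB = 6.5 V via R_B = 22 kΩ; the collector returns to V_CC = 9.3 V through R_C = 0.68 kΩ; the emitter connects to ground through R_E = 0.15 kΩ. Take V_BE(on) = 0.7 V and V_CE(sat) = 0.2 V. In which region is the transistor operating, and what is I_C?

saturation; I_C ≈ 11 mA

Assume active: I_B = (6.5 − 0.7)/(22 + 101×0.15) = 0.156 mA, I_C = β·I_B = 15.6 mA.
Then V_CE = 9.3 − 15.6×0.68 − 15.8×0.15 = -3.68 V < 0.2 V — the active assumption fails.
Re-solve with V_CE = 0.2 V. KCL at the emitter: V_E/R_E = (V_BB−0.7−V_E)/R_B + (V_CC−0.2−V_E)/R_C, giving V_E = 1.67 V.
I_C = (V_CC − 0.2 − V_E)/R_C = (9.1 − 1.67)/0.68 = 10.9 mA.
Check: I_B = (5.8 − 1.67)/22 = 0.188 mA, and β·I_B = 18.8 mA > I_C, confirming saturation.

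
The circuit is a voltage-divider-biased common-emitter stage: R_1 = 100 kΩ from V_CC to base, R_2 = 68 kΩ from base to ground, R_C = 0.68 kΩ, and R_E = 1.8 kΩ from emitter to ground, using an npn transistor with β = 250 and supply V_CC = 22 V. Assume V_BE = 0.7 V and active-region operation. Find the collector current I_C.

Thevenize the base divider: V_Th = V_CC·R_2/(R_1+R_2) = 22×68/168 = 8.9 V, R_Th = R_1‖R_2 = 40.5 kΩ.
Base-emitter loop: V_Th = I_B·R_Th + V_BE + (β+1)I_B·R_E, so I_B = (8.9 − 0.7) / (40.5 + 251×1.8) = 0.0167 mA.
I_C = β·I_B = 250×0.0167 = 4.17 mA, and I_E = (β+1)I_B = 4.18 mA.
V_CE = V_CC − I_C·R_C − I_E·R_E = 22 − 4.17×0.68 − 4.18×1.8 = 11.6 V.
V_CE = 11.6 V > 0.2 V confirms active-region operation.

I_C ≈ 4.2 mA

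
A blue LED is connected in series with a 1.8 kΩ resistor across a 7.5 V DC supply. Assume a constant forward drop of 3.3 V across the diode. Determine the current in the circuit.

KVL around the loop: 7.5 = V_D + I·R = 3.3 + I × 1.8 kΩ.
So I = (7.5 − 3.3) / 1.8 kΩ = 4.2 / 1.8 = 2.33 mA.

I ≈ 2.3 mA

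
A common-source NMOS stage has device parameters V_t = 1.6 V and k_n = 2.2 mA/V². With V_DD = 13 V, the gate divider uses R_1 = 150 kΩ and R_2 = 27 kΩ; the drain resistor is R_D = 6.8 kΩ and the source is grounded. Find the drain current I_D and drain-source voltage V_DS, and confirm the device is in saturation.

I_D ≈ 0.16 mA, V_DS ≈ 12 V

V_G = V_DD·R_2/(R_1+R_2) = 13×27/177 = 1.98 V. With the source grounded, V_GS = V_G = 1.98 V.
Assume saturation: I_D = (k_n/2)(V_GS − V_t)² = (2.2/2)×(1.98 − 1.6)² = 1.1×0.383² = 0.161 mA.
V_DS = V_DD − I_D·R_D = 13 − 0.161×6.8 = 11.9 V.
Saturation requires V_DS ≥ V_GS − V_t = 0.383 V; 11.9 ≥ 0.383 ✓.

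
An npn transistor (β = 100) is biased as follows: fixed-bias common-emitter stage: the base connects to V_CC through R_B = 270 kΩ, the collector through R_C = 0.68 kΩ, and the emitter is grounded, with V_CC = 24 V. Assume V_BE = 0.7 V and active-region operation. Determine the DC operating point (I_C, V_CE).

I_C ≈ 8.6 mA, V_CE ≈ 18 V

Base loop: V_CC = I_B·R_B + V_BE, so I_B = (24 − 0.7)/270 kΩ = 0.0863 mA.
In the active region I_C = β·I_B = 100 × 0.0863 = 8.63 mA.
Collector loop: V_CE = V_CC − I_C·R_C = 24 − 8.63×0.68 = 18.1 V.
Since V_CE = 18.1 V > V_CE(sat) ≈ 0.2 V, the transistor is in the active region as assumed.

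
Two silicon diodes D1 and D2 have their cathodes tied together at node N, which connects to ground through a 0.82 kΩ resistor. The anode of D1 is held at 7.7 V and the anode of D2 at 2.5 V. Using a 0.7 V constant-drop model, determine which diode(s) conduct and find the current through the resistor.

Only D1 conducts; I_R ≈ 8.5 mA

Assume both conduct. Then node N would need to be at both 7.7−0.7 = 7 V and 2.5−0.7 = 1.8 V, which is impossible.
Assume only D1 conducts: V_N = 7.7 − 0.7 = 7 V, so I_R = 7/0.82 = 8.54 mA.
Check D2: its anode-to-cathode voltage is 2.5 − 7 = -4.5 V < 0.7 V, so it is off. The assumption is consistent.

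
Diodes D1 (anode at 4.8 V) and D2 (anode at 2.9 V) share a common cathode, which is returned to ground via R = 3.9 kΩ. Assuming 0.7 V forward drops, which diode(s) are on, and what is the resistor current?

Assume both conduct. Then node N would need to be at both 4.8−0.7 = 4.1 V and 2.9−0.7 = 2.2 V, which is impossible.
Assume only D1 conducts: V_N = 4.8 − 0.7 = 4.1 V, so I_R = 4.1/3.9 = 1.05 mA.
Check D2: its anode-to-cathode voltage is 2.9 − 4.1 = -1.2 V < 0.7 V, so it is off. The assumption is consistent.

Only D1 conducts; I_R ≈ 1.1 mA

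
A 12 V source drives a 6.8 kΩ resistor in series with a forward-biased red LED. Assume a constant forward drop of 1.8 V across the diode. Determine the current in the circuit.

I ≈ 1.5 mA

KVL around the loop: 12 = V_D + I·R = 1.8 + I × 6.8 kΩ.
So I = (12 − 1.8) / 6.8 kΩ = 10.2 / 6.8 = 1.5 mA.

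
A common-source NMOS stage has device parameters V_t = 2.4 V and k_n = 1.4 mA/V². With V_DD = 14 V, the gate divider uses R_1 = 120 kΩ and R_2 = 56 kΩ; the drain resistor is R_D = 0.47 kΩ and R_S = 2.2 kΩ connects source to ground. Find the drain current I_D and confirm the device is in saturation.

I_D ≈ 0.54 mA

V_G = V_DD·R_2/(R_1+R_2) = 14×56/176 = 4.45 V.
Assume saturation: I_D = (k_n/2)(V_GS − V_t)² with V_GS = V_G − I_D·R_S = 4.45 − 2.2·I_D.
Substituting gives 3.39·I_D² − 7.33·I_D + 2.95 = 0, with roots I_D = 0.536 or 1.63 mA.
The root I_D = 1.63 mA gives V_GS = 0.876 V ≤ V_t, so take I_D = 0.536 mA.
Then V_GS = 3.28 V and V_DS = V_DD − I_D(R_D+R_S) = 14 − 0.536×2.67 = 12.6 V.
Saturation requires V_DS ≥ V_GS − V_t = 0.875 V; 12.6 ≥ 0.875 ✓.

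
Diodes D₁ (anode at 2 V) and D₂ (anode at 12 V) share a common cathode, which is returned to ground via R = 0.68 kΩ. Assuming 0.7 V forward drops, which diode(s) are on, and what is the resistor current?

Assume both conduct. Then node N would need to be at both 2−0.7 = 1.3 V and 12−0.7 = 11.3 V, which is impossible.
Assume only D₂ conducts: V_N = 12 − 0.7 = 11.3 V, so I_R = 11.3/0.68 = 16.6 mA.
Check D₁: its anode-to-cathode voltage is 2 − 11.3 = -9.3 V < 0.7 V, so it is off. The assumption is consistent.

Only D₂ conducts; I_R ≈ 17 mA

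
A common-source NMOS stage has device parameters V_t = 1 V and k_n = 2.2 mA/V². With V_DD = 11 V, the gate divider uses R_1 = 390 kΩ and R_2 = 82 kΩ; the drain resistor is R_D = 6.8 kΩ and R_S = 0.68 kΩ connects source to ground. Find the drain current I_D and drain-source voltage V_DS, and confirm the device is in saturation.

V_G = V_DD·R_2/(R_1+R_2) = 11×82/472 = 1.91 V.
Assume saturation: I_D = (k_n/2)(V_GS − V_t)² with V_GS = V_G − I_D·R_S = 1.91 − 0.68·I_D.
Substituting gives 0.509·I_D² − 2.36·I_D + 0.913 = 0, with roots I_D = 0.425 or 4.22 mA.
The root I_D = 4.22 mA gives V_GS = -0.959 V ≤ V_t, so take I_D = 0.425 mA.
Then V_GS = 1.62 V and V_DS = V_DD − I_D(R_D+R_S) = 11 − 0.425×7.48 = 7.82 V.
Saturation requires V_DS ≥ V_GS − V_t = 0.622 V; 7.82 ≥ 0.622 ✓.

I_D ≈ 0.43 mA, V_DS ≈ 7.8 V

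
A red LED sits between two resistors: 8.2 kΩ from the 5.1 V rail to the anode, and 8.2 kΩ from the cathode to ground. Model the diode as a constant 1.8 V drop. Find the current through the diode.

I ≈ 0.2 mA

The two resistors are in series with the diode, so KVL gives 5.1 = I·8.2 + 1.8 + I·8.2.
I = (5.1 − 1.8) / (8.2 + 8.2) kΩ = 3.3 / 16.4 = 0.201 mA.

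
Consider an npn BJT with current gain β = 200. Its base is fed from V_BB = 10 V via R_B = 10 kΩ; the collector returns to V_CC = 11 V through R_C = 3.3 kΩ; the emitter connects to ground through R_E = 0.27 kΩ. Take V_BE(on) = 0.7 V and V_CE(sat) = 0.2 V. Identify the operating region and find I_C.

Assume active: I_B = (10 − 0.7)/(10 + 201×0.27) = 0.145 mA, I_C = β·I_B = 28.9 mA.
Then V_CE = 11 − 28.9×3.3 − 29.1×0.27 = -92.4 V < 0.2 V — the active assumption fails.
Re-solve with V_CE = 0.2 V. KCL at the emitter: V_E/R_E = (V_BB−0.7−V_E)/R_B + (V_CC−0.2−V_E)/R_C, giving V_E = 1.02 V.
I_C = (V_CC − 0.2 − V_E)/R_C = (10.8 − 1.02)/3.3 = 2.96 mA.
Check: I_B = (9.3 − 1.02)/10 = 0.828 mA, and β·I_B = 166 mA > I_C, confirming saturation.

saturation; I_C ≈ 3 mA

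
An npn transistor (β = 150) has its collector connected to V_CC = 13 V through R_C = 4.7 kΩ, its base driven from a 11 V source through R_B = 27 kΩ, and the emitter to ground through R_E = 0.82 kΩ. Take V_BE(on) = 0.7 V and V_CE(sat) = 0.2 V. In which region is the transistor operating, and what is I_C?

Assume active: I_B = (11 − 0.7)/(27 + 151×0.82) = 0.0683 mA, I_C = β·I_B = 10.2 mA.
Then V_CE = 13 − 10.2×4.7 − 10.3×0.82 = -43.6 V < 0.2 V — the active assumption fails.
Re-solve with V_CE = 0.2 V. KCL at the emitter: V_E/R_E = (V_BB−0.7−V_E)/R_B + (V_CC−0.2−V_E)/R_C, giving V_E = 2.11 V.
I_C = (V_CC − 0.2 − V_E)/R_C = (12.8 − 2.11)/4.7 = 2.27 mA.
Check: I_B = (10.3 − 2.11)/27 = 0.303 mA, and β·I_B = 45.5 mA > I_C, confirming saturation.

saturation; I_C ≈ 2.3 mA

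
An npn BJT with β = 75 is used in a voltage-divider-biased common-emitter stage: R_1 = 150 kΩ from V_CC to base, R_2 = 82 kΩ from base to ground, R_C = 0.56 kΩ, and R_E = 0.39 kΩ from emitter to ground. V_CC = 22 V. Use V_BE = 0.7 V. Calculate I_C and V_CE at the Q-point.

Thevenize the base divider: V_Th = V_CC·R_2/(R_1+R_2) = 22×82/232 = 7.78 V, R_Th = R_1‖R_2 = 53 kΩ.
Base-emitter loop: V_Th = I_B·R_Th + V_BE + (β+1)I_B·R_E, so I_B = (7.78 − 0.7) / (53 + 76×0.39) = 0.0856 mA.
I_C = β·I_B = 75×0.0856 = 6.42 mA, and I_E = (β+1)I_B = 6.51 mA.
V_CE = V_CC − I_C·R_C − I_E·R_E = 22 − 6.42×0.56 − 6.51×0.39 = 15.9 V.
V_CE = 15.9 V > 0.2 V confirms active-region operation.

I_C ≈ 6.4 mA, V_CE ≈ 16 V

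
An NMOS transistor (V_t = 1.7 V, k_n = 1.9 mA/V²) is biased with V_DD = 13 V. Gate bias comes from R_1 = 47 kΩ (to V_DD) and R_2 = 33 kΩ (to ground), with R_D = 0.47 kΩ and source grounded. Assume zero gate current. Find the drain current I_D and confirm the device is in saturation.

V_G = V_DD·R_2/(R_1+R_2) = 13×33/80 = 5.36 V. With the source grounded, V_GS = V_G = 5.36 V.
Assume saturation: I_D = (k_n/2)(V_GS − V_t)² = (1.9/2)×(5.36 − 1.7)² = 0.95×3.66² = 12.7 mA.
V_DS = V_DD − I_D·R_D = 13 − 12.7×0.47 = 7.01 V.
Saturation requires V_DS ≥ V_GS − V_t = 3.66 V; 7.01 ≥ 3.66 ✓.

I_D ≈ 13 mA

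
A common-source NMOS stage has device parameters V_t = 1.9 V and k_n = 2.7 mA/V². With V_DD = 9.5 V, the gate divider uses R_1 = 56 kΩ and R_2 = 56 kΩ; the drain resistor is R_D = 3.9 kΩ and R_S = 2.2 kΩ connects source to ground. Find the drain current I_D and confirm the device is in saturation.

I_D ≈ 0.92 mA

V_G = V_DD·R_2/(R_1+R_2) = 9.5×56/112 = 4.75 V.
Assume saturation: I_D = (k_n/2)(V_GS − V_t)² with V_GS = V_G − I_D·R_S = 4.75 − 2.2·I_D.
Substituting gives 6.53·I_D² − 17.9·I_D + 11 = 0, with roots I_D = 0.92 or 1.82 mA.
The root I_D = 1.82 mA gives V_GS = 0.738 V ≤ V_t, so take I_D = 0.92 mA.
Then V_GS = 2.73 V and V_DS = V_DD − I_D(R_D+R_S) = 9.5 − 0.92×6.1 = 3.89 V.
Saturation requires V_DS ≥ V_GS − V_t = 0.826 V; 3.89 ≥ 0.826 ✓.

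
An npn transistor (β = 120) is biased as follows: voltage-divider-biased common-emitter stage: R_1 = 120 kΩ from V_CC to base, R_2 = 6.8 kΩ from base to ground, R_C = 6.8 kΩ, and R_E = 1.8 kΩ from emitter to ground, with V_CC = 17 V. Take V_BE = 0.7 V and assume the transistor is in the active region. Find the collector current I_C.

I_C ≈ 0.11 mA

Thevenize the base divider: V_Th = V_CC·R_2/(R_1+R_2) = 17×6.8/127 = 0.912 V, R_Th = R_1‖R_2 = 6.44 kΩ.
Base-emitter loop: V_Th = I_B·R_Th + V_BE + (β+1)I_B·R_E, so I_B = (0.912 − 0.7) / (6.44 + 121×1.8) = 0.000944 mA.
I_C = β·I_B = 120×0.000944 = 0.113 mA, and I_E = (β+1)I_B = 0.114 mA.
V_CE = V_CC − I_C·R_C − I_E·R_E = 17 − 0.113×6.8 − 0.114×1.8 = 16 V.
V_CE = 16 V > 0.2 V confirms active-region operation.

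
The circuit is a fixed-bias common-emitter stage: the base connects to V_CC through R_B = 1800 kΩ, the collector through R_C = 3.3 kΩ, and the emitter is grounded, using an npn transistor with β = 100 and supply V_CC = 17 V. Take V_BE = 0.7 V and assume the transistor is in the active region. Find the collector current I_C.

Base loop: V_CC = I_B·R_B + V_BE, so I_B = (17 − 0.7)/1800 kΩ = 0.00906 mA.
In the active region I_C = β·I_B = 100 × 0.00906 = 0.906 mA.
Collector loop: V_CE = V_CC − I_C·R_C = 17 − 0.906×3.3 = 14 V.
Since V_CE = 14 V > V_CE(sat) ≈ 0.2 V, the transistor is in the active region as assumed.

I_C ≈ 0.91 mA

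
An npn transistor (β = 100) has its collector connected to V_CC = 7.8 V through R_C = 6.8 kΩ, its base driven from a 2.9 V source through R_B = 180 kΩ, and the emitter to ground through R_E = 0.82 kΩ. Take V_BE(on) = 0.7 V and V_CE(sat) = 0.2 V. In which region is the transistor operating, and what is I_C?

Assume active. Base-emitter loop: I_B = (V_BB − V_BE)/(R_B + (β+1)R_E) = (2.9 − 0.7)/(180 + 101×0.82) = 0.00837 mA.
I_C = β·I_B = 100×0.00837 = 0.837 mA.
V_CE = V_CC − I_C·R_C − I_E·R_E = 7.8 − 0.837×6.8 − 0.845×0.82 = 1.41 V > V_CE(sat), so the active-region assumption holds.

active; I_C ≈ 0.84 mA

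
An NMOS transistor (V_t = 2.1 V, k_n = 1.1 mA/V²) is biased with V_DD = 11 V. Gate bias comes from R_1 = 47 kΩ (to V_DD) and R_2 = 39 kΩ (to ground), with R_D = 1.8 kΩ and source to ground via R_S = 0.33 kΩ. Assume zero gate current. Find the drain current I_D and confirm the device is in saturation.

V_G = V_DD·R_2/(R_1+R_2) = 11×39/86 = 4.99 V.
Assume saturation: I_D = (k_n/2)(V_GS − V_t)² with V_GS = V_G − I_D·R_S = 4.99 − 0.33·I_D.
Substituting gives 0.0599·I_D² − 2.05·I_D + 4.59 = 0, with roots I_D = 2.41 or 31.8 mA.
The root I_D = 31.8 mA gives V_GS = -5.5 V ≤ V_t, so take I_D = 2.41 mA.
Then V_GS = 4.19 V and V_DS = V_DD − I_D(R_D+R_S) = 11 − 2.41×2.13 = 5.87 V.
Saturation requires V_DS ≥ V_GS − V_t = 2.09 V; 5.87 ≥ 2.09 ✓.

I_D ≈ 2.4 mA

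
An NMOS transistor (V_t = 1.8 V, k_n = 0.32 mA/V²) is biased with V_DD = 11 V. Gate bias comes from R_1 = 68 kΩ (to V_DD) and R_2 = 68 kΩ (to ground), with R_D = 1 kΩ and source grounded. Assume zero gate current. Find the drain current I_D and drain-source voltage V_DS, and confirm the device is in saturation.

I_D ≈ 2.2 mA, V_DS ≈ 8.8 V

V_G = V_DD·R_2/(R_1+R_2) = 11×68/136 = 5.5 V. With the source grounded, V_GS = V_G = 5.5 V.
Assume saturation: I_D = (k_n/2)(V_GS − V_t)² = (0.32/2)×(5.5 − 1.8)² = 0.16×3.7² = 2.19 mA.
V_DS = V_DD − I_D·R_D = 11 − 2.19×1 = 8.81 V.
Saturation requires V_DS ≥ V_GS − V_t = 3.7 V; 8.81 ≥ 3.7 ✓.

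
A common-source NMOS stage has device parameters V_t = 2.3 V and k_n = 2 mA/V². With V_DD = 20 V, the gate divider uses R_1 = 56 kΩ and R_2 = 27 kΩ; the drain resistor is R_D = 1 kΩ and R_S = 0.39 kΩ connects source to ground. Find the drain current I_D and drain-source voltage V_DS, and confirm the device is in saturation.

V_G = V_DD·R_2/(R_1+R_2) = 20×27/83 = 6.51 V.
Assume saturation: I_D = (k_n/2)(V_GS − V_t)² with V_GS = V_G − I_D·R_S = 6.51 − 0.39·I_D.
Substituting gives 0.152·I_D² − 4.28·I_D + 17.7 = 0, with roots I_D = 5.03 or 23.1 mA.
The root I_D = 23.1 mA gives V_GS = -2.51 V ≤ V_t, so take I_D = 5.03 mA.
Then V_GS = 4.54 V and V_DS = V_DD − I_D(R_D+R_S) = 20 − 5.03×1.39 = 13 V.
Saturation requires V_DS ≥ V_GS − V_t = 2.24 V; 13 ≥ 2.24 ✓.

I_D ≈ 5 mA, V_DS ≈ 13 V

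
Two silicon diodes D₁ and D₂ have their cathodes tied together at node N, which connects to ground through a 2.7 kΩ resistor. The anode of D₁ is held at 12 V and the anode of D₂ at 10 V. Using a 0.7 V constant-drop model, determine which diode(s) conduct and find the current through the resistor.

Assume both conduct. Then node N would need to be at both 12−0.7 = 11.3 V and 10−0.7 = 9.3 V, which is impossible.
Assume only D₁ conducts: V_N = 12 − 0.7 = 11.3 V, so I_R = 11.3/2.7 = 4.19 mA.
Check D₂: its anode-to-cathode voltage is 10 − 11.3 = -1.3 V < 0.7 V, so it is off. The assumption is consistent.

Only D₁ conducts; I_R ≈ 4.2 mA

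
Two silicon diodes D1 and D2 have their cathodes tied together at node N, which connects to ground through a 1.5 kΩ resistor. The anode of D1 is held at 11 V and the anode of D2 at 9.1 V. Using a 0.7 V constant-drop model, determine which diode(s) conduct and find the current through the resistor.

Assume both conduct. Then node N would need to be at both 11−0.7 = 10.3 V and 9.1−0.7 = 8.4 V, which is impossible.
Assume only D1 conducts: V_N = 11 − 0.7 = 10.3 V, so I_R = 10.3/1.5 = 6.87 mA.
Check D2: its anode-to-cathode voltage is 9.1 − 10.3 = -1.2 V < 0.7 V, so it is off. The assumption is consistent.

Only D1 conducts; I_R ≈ 6.9 mA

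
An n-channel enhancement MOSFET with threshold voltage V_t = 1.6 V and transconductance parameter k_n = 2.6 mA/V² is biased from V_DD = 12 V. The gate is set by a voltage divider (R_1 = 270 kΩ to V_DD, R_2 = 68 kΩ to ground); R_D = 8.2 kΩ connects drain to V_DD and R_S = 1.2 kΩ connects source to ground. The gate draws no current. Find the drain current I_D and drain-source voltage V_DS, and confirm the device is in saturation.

V_G = V_DD·R_2/(R_1+R_2) = 12×68/338 = 2.41 V.
Assume saturation: I_D = (k_n/2)(V_GS − V_t)² with V_GS = V_G − I_D·R_S = 2.41 − 1.2·I_D.
Substituting gives 1.87·I_D² − 3.54·I_D + 0.862 = 0, with roots I_D = 0.287 or 1.6 mA.
The root I_D = 1.6 mA gives V_GS = 0.489 V ≤ V_t, so take I_D = 0.287 mA.
Then V_GS = 2.07 V and V_DS = V_DD − I_D(R_D+R_S) = 12 − 0.287×9.4 = 9.3 V.
Saturation requires V_DS ≥ V_GS − V_t = 0.47 V; 9.3 ≥ 0.47 ✓.

I_D ≈ 0.29 mA, V_DS ≈ 9.3 V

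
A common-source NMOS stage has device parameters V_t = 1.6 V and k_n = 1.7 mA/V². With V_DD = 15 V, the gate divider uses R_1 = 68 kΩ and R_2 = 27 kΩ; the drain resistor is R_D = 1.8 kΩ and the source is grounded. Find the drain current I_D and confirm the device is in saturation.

V_G = V_DD·R_2/(R_1+R_2) = 15×27/95 = 4.26 V. With the source grounded, V_GS = V_G = 4.26 V.
Assume saturation: I_D = (k_n/2)(V_GS − V_t)² = (1.7/2)×(4.26 − 1.6)² = 0.85×2.66² = 6.03 mA.
V_DS = V_DD − I_D·R_D = 15 − 6.03×1.8 = 4.15 V.
Saturation requires V_DS ≥ V_GS − V_t = 2.66 V; 4.15 ≥ 2.66 ✓.

I_D ≈ 6 mA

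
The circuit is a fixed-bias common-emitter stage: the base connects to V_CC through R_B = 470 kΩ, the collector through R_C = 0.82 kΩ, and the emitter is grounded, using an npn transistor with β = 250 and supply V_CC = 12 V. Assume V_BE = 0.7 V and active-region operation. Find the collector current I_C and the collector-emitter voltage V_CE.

I_C ≈ 6 mA, V_CE ≈ 7.1 V

Base loop: V_CC = I_B·R_B + V_BE, so I_B = (12 − 0.7)/470 kΩ = 0.024 mA.
In the active region I_C = β·I_B = 250 × 0.024 = 6.01 mA.
Collector loop: V_CE = V_CC − I_C·R_C = 12 − 6.01×0.82 = 7.07 V.
Since V_CE = 7.07 V > V_CE(sat) ≈ 0.2 V, the transistor is in the active region as assumed.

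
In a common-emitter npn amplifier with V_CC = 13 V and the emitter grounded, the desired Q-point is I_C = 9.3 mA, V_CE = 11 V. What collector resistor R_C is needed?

R_C ≈ 0.22 kΩ

Collector loop: V_CC = I_C·R_C + V_CE.
R_C = (V_CC − V_CE)/I_C = (13 − 11)/9.3 = 0.215 kΩ.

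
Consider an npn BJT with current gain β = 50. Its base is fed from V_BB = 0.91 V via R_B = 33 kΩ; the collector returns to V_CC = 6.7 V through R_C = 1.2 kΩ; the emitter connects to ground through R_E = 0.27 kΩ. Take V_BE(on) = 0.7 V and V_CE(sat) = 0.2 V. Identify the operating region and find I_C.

active; I_C ≈ 0.22 mA

Assume active. Base-emitter loop: I_B = (V_BB − V_BE)/(R_B + (β+1)R_E) = (0.91 − 0.7)/(33 + 51×0.27) = 0.00449 mA.
I_C = β·I_B = 50×0.00449 = 0.225 mA.
V_CE = V_CC − I_C·R_C − I_E·R_E = 6.7 − 0.225×1.2 − 0.229×0.27 = 6.37 V > V_CE(sat), so the active-region assumption holds.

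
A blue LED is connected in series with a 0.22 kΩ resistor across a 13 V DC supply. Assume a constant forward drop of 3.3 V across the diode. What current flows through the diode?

I ≈ 44 mA

KVL around the loop: 13 = V_D + I·R = 3.3 + I × 0.22 kΩ.
So I = (13 − 3.3) / 0.22 kΩ = 9.7 / 0.22 = 44.1 mA.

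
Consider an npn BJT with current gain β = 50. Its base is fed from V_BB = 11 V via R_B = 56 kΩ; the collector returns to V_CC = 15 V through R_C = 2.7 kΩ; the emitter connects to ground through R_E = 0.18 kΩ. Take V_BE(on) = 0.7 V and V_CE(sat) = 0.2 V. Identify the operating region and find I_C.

Assume active: I_B = (11 − 0.7)/(56 + 51×0.18) = 0.158 mA, I_C = β·I_B = 7.9 mA.
Then V_CE = 15 − 7.9×2.7 − 8.06×0.18 = -7.78 V < 0.2 V — the active assumption fails.
Re-solve with V_CE = 0.2 V. KCL at the emitter: V_E/R_E = (V_BB−0.7−V_E)/R_B + (V_CC−0.2−V_E)/R_C, giving V_E = 0.953 V.
I_C = (V_CC − 0.2 − V_E)/R_C = (14.8 − 0.953)/2.7 = 5.13 mA.
Check: I_B = (10.3 − 0.953)/56 = 0.167 mA, and β·I_B = 8.35 mA > I_C, confirming saturation.

saturation; I_C ≈ 5.1 mA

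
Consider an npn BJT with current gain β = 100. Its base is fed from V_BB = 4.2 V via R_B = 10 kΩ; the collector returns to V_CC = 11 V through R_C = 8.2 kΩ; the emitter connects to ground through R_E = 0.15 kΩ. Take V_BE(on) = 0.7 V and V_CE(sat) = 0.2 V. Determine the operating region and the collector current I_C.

saturation; I_C ≈ 1.3 mA

Assume active: I_B = (4.2 − 0.7)/(10 + 101×0.15) = 0.139 mA, I_C = β·I_B = 13.9 mA.
Then V_CE = 11 − 13.9×8.2 − 14.1×0.15 = -105 V < 0.2 V — the active assumption fails.
Re-solve with V_CE = 0.2 V. KCL at the emitter: V_E/R_E = (V_BB−0.7−V_E)/R_B + (V_CC−0.2−V_E)/R_C, giving V_E = 0.242 V.
I_C = (V_CC − 0.2 − V_E)/R_C = (10.8 − 0.242)/8.2 = 1.29 mA.
Check: I_B = (3.5 − 0.242)/10 = 0.326 mA, and β·I_B = 32.6 mA > I_C, confirming saturation.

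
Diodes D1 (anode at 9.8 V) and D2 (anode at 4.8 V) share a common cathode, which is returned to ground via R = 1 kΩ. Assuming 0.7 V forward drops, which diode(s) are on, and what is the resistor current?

Only D1 conducts; I_R ≈ 9.1 mA

Assume both conduct. Then node N would need to be at both 9.8−0.7 = 9.1 V and 4.8−0.7 = 4.1 V, which is impossible.
Assume only D1 conducts: V_N = 9.8 − 0.7 = 9.1 V, so I_R = 9.1/1 = 9.1 mA.
Check D2: its anode-to-cathode voltage is 4.8 − 9.1 = -4.3 V < 0.7 V, so it is off. The assumption is consistent.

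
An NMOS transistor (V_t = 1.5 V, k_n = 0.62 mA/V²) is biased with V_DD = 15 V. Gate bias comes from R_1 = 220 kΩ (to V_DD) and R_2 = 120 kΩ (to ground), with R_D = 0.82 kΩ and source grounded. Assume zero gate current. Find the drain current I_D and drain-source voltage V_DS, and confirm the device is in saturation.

V_G = V_DD·R_2/(R_1+R_2) = 15×120/340 = 5.29 V. With the source grounded, V_GS = V_G = 5.29 V.
Assume saturation: I_D = (k_n/2)(V_GS − V_t)² = (0.62/2)×(5.29 − 1.5)² = 0.31×3.79² = 4.46 mA.
V_DS = V_DD − I_D·R_D = 15 − 4.46×0.82 = 11.3 V.
Saturation requires V_DS ≥ V_GS − V_t = 3.79 V; 11.3 ≥ 3.79 ✓.

I_D ≈ 4.5 mA, V_DS ≈ 11 V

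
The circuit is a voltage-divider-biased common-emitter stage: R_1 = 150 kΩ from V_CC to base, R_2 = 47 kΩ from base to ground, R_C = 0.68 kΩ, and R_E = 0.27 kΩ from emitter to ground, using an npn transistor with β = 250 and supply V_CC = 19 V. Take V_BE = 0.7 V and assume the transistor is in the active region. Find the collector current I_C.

Thevenize the base divider: V_Th = V_CC·R_2/(R_1+R_2) = 19×47/197 = 4.53 V, R_Th = R_1‖R_2 = 35.8 kΩ.
Base-emitter loop: V_Th = I_B·R_Th + V_BE + (β+1)I_B·R_E, so I_B = (4.53 − 0.7) / (35.8 + 251×0.27) = 0.037 mA.
I_C = β·I_B = 250×0.037 = 9.25 mA, and I_E = (β+1)I_B = 9.29 mA.
V_CE = V_CC − I_C·R_C − I_E·R_E = 19 − 9.25×0.68 − 9.29×0.27 = 10.2 V.
V_CE = 10.2 V > 0.2 V confirms active-region operation.

I_C ≈ 9.3 mA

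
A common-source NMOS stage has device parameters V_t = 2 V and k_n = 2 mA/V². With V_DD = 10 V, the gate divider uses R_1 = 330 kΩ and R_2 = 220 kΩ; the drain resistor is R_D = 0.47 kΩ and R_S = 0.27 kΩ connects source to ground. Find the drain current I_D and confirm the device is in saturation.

V_G = V_DD·R_2/(R_1+R_2) = 10×220/550 = 4 V.
Assume saturation: I_D = (k_n/2)(V_GS − V_t)² with V_GS = V_G − I_D·R_S = 4 − 0.27·I_D.
Substituting gives 0.0729·I_D² − 2.08·I_D + 4 = 0, with roots I_D = 2.07 or 26.5 mA.
The root I_D = 26.5 mA gives V_GS = -3.14 V ≤ V_t, so take I_D = 2.07 mA.
Then V_GS = 3.44 V and V_DS = V_DD − I_D(R_D+R_S) = 10 − 2.07×0.74 = 8.47 V.
Saturation requires V_DS ≥ V_GS − V_t = 1.44 V; 8.47 ≥ 1.44 ✓.

I_D ≈ 2.1 mA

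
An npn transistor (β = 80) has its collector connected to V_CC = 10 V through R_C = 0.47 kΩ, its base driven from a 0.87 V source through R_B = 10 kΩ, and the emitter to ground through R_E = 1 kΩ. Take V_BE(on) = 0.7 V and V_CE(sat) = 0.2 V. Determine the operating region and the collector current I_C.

Assume active. Base-emitter loop: I_B = (V_BB − V_BE)/(R_B + (β+1)R_E) = (0.87 − 0.7)/(10 + 81×1) = 0.00187 mA.
I_C = β·I_B = 80×0.00187 = 0.149 mA.
V_CE = V_CC − I_C·R_C − I_E·R_E = 10 − 0.149×0.47 − 0.151×1 = 9.78 V > V_CE(sat), so the active-region assumption holds.

active; I_C ≈ 0.15 mA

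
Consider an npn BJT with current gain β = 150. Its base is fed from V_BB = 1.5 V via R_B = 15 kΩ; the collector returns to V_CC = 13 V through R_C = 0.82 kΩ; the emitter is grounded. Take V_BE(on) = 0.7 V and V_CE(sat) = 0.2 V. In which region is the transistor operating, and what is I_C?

active; I_C ≈ 8 mA

Assume active. Base-emitter loop: I_B = (V_BB − V_BE)/R_B = (1.5 − 0.7)/15 = 0.0533 mA.
I_C = β·I_B = 150×0.0533 = 8 mA.
V_CE = V_CC − I_C·R_C = 13 − 8×0.82 = 6.44 V > V_CE(sat), so the active-region assumption holds.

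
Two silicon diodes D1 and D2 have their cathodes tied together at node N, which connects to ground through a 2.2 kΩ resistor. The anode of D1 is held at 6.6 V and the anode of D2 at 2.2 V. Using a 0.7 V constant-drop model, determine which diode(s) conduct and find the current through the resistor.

Assume both conduct. Then node N would need to be at both 6.6−0.7 = 5.9 V and 2.2−0.7 = 1.5 V, which is impossible.
Assume only D1 conducts: V_N = 6.6 − 0.7 = 5.9 V, so I_R = 5.9/2.2 = 2.68 mA.
Check D2: its anode-to-cathode voltage is 2.2 − 5.9 = -3.7 V < 0.7 V, so it is off. The assumption is consistent.

Only D1 conducts; I_R ≈ 2.7 mA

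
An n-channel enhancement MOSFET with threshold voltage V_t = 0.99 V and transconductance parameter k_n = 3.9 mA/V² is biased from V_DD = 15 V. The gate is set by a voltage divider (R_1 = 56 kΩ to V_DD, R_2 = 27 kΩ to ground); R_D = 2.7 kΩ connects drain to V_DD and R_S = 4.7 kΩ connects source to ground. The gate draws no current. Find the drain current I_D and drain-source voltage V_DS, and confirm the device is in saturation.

I_D ≈ 0.7 mA, V_DS ≈ 9.8 V

V_G = V_DD·R_2/(R_1+R_2) = 15×27/83 = 4.88 V.
Assume saturation: I_D = (k_n/2)(V_GS − V_t)² with V_GS = V_G − I_D·R_S = 4.88 − 4.7·I_D.
Substituting gives 43.1·I_D² − 72.3·I_D + 29.5 = 0, with roots I_D = 0.7 or 0.978 mA.
The root I_D = 0.978 mA gives V_GS = 0.282 V ≤ V_t, so take I_D = 0.7 mA.
Then V_GS = 1.59 V and V_DS = V_DD − I_D(R_D+R_S) = 15 − 0.7×7.4 = 9.82 V.
Saturation requires V_DS ≥ V_GS − V_t = 0.599 V; 9.82 ≥ 0.599 ✓.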